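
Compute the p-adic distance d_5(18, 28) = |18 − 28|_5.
d_5(18, 28) = 1/5

Step 1 — x − y = 18 − 28 = -10. Step 2 — v_5(-10) = 1 (factor: -10 = −(5^1 · 2); the sign does not affect v_p). Step 3 — |x − y|_5 = 5^{-1} = 1/5.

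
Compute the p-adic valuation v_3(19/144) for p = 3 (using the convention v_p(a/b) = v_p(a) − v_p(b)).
v_3(19/144) = -2

Factor powers of 3 from the numerator and denominator of the reduced fraction: 19 = 3^0 · 19 and 144 = 3^2 · 16. Apply v_p(a/b) = v_p(a) − v_p(b): v_3(19/144) = 0 − 2 = -2.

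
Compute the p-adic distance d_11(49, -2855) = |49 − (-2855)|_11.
d_11(49, -2855) = 1/121

Step 1 — x − y = 49 − (-2855) = 2904. Step 2 — v_11(2904) = 2 (factor: 2904 = (11^2 · 24); the sign does not affect v_p). Step 3 — |x − y|_11 = 11^{-2} = 1/121.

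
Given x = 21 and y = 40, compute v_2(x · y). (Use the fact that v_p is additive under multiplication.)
v_2(840) = 3

v_p(x) = 0 (factor: 21 = 2^0 · 21); v_p(y) = 3 (factor: 40 = 2^3 · 5). Additivity: v_p(xy) = v_p(x) + v_p(y) = 0 + 3 = 3. (Direct check: xy = 840 = 2^3 · (105).)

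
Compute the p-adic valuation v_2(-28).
v_2(-28) = 2

v_2(n) is the largest exponent k such that 2^k divides n. Factor out: -28 = -2^2 · 7. (Sign doesn't affect v_p.) So v_2(-28) = 2.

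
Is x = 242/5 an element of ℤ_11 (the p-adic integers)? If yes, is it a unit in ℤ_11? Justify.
x ∈ ℤ_11 but not a unit; v_11(x) = 2 > 0

ℤ_11 = {x ∈ ℚ_11 : v_11(x) ≥ 0} and ℤ_11^× = {x ∈ ℤ_11 : v_11(x) = 0}. Here v_11(242/5) = v_11(num) − v_11(den) = 2; compare against these criteria.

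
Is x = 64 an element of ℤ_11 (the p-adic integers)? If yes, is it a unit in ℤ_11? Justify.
x ∈ ℤ_11^× (unit); v_11(x) = 0

ℤ_11 = {x ∈ ℚ_11 : v_11(x) ≥ 0} and ℤ_11^× = {x ∈ ℤ_11 : v_11(x) = 0}. Here v_11(64) = v_11(num) − v_11(den) = 0; compare against these criteria.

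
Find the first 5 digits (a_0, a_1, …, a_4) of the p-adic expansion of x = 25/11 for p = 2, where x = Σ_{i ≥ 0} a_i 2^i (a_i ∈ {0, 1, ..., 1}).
(a_0, …, a_4) = (1, 1, 0, 1, 0)

v_2(25/11) = 0 (numerator and denominator both coprime to 2), so x ∈ ℤ_2^×. Compute digits iteratively via a_i = x_i mod 2, x_{i+1} = (x_i − a_i)/2, with x_0 = x:
  x_0 = 25/11;  a_0 = 1;  x_1 = (x_0 − 1)/2 = 7/11
  x_1 = 7/11;  a_1 = 1;  x_2 = (x_1 − 1)/2 = -2/11
  x_2 = -2/11;  a_2 = 0;  x_3 = (x_2 − 0)/2 = -1/11
  x_3 = -1/11;  a_3 = 1;  x_4 = (x_3 − 1)/2 = -6/11
  x_4 = -6/11;  a_4 = 0;  x_5 = (x_4 − 0)/2 = -3/11
Digits: (1, 1, 0, 1, 0).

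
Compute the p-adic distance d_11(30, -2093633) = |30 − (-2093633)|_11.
d_11(30, -2093633) = 1/161051

Step 1 — x − y = 30 − (-2093633) = 2093663. Step 2 — v_11(2093663) = 5 (factor: 2093663 = (11^5 · 13); the sign does not affect v_p). Step 3 — |x − y|_11 = 11^{-5} = 1/161051.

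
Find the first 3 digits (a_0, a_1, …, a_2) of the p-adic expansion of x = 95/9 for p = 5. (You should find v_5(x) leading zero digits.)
(a_0, …, a_2) = (0, 1, 3)

v_5(95/9) = 1, so a_0 = ... = a_0 = 0. Factor out: x = 5^1 · u with u = 19/9 a unit in ℤ_5. Expand u iteratively via a_{v+i} = u_i mod 5, u_{i+1} = (u_i − a_{v+i})/5:
  u_0 = 19/9;  a_1 = 1;  u_1 = (u_0 − 1)/5 = 2/9
  u_1 = 2/9;  a_2 = 3;  u_2 = (u_1 − 3)/5 = -5/9
Digits: (0, 1, 3).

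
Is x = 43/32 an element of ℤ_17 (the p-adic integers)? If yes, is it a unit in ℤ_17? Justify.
x ∈ ℤ_17^× (unit); v_17(x) = 0

ℤ_17 = {x ∈ ℚ_17 : v_17(x) ≥ 0} and ℤ_17^× = {x ∈ ℤ_17 : v_17(x) = 0}. Here v_17(43/32) = v_17(num) − v_17(den) = 0; compare against these criteria.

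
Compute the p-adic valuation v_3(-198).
v_3(-198) = 2

v_3(n) is the largest exponent k such that 3^k divides n. Factor out: -198 = -3^2 · 22. (Sign doesn't affect v_p.) So v_3(-198) = 2.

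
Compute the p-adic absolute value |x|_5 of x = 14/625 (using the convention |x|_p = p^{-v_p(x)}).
|14/625|_5 = 625

Step 1 — compute v_5(x) by factoring powers of 5 out of the numerator and denominator: v_5(14/625) = -4. Step 2 — apply |x|_p = p^{-v_p(x)} = 5^{4} = 625.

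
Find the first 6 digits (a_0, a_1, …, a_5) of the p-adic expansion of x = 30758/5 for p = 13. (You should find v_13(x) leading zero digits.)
(a_0, …, a_5) = (0, 0, 0, 8, 10, 7)

v_13(30758/5) = 3, so a_0 = ... = a_2 = 0. Factor out: x = 13^3 · u with u = 14/5 a unit in ℤ_13. Expand u iteratively via a_{v+i} = u_i mod 13, u_{i+1} = (u_i − a_{v+i})/13:
  u_0 = 14/5;  a_3 = 8;  u_1 = (u_0 − 8)/13 = -2/5
  u_1 = -2/5;  a_4 = 10;  u_2 = (u_1 − 10)/13 = -4/5
  u_2 = -4/5;  a_5 = 7;  u_3 = (u_2 − 7)/13 = -3/5
Digits: (0, 0, 0, 8, 10, 7).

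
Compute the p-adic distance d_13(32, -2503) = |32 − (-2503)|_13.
d_13(32, -2503) = 1/169

Step 1 — x − y = 32 − (-2503) = 2535. Step 2 — v_13(2535) = 2 (factor: 2535 = (13^2 · 15); the sign does not affect v_p). Step 3 — |x − y|_13 = 13^{-2} = 1/169.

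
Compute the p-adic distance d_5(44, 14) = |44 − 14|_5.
d_5(44, 14) = 1/5

Step 1 — x − y = 44 − 14 = 30. Step 2 — v_5(30) = 1 (factor: 30 = (5^1 · 6); the sign does not affect v_p). Step 3 — |x − y|_5 = 5^{-1} = 1/5.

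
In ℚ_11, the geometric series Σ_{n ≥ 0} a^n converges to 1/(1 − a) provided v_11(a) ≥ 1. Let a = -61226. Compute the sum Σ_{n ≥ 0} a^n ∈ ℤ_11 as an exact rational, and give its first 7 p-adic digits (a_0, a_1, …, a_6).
Σ a^n = 1/(1 − a) = 1/61227;  first 7 digits = (1, 0, 0, 9, 6, 10, 3)

v_11(a) = 3 ≥ 1, so the series converges in ℤ_11 to 1/(1 − a) = 1/(1 − (-61226)) = 1/61227. Expand this rational in ℤ_11: compute digits iteratively via d_i = x_i mod 11, x_{i+1} = (x_i − d_i)/11. The first 7 digits are (1, 0, 0, 9, 6, 10, 3).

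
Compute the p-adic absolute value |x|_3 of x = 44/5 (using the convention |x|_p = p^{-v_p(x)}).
|44/5|_3 = 1

Step 1 — compute v_3(x) by factoring powers of 3 out of the numerator and denominator: v_3(44/5) = 0. Step 2 — apply |x|_p = p^{-v_p(x)} = 3^{0} = 1.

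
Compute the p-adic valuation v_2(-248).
v_2(-248) = 3

v_2(n) is the largest exponent k such that 2^k divides n. Factor out: -248 = -2^3 · 31. (Sign doesn't affect v_p.) So v_2(-248) = 3.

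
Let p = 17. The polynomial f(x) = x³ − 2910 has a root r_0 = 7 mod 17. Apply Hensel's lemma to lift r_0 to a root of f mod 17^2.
r_1 = 109 (mod 289)

Hensel: r_{i+1} = r_i − f(r_i)/f′(r_i) mod 17^{i+2}, where f′(x) = 3x². Iterate:
  r_0 = 7 (mod 17)
  r_1 = 109 (mod 289)
Final: r = 109 with f(r) ≡ 0 mod 17^2.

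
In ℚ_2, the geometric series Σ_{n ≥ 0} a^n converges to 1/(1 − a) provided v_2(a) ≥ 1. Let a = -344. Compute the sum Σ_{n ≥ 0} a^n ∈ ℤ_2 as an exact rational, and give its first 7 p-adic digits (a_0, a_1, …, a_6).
Σ a^n = 1/(1 − a) = 1/345;  first 7 digits = (1, 0, 0, 1, 0, 1, 1)

v_2(a) = 3 ≥ 1, so the series converges in ℤ_2 to 1/(1 − a) = 1/(1 − (-344)) = 1/345. Expand this rational in ℤ_2: compute digits iteratively via d_i = x_i mod 2, x_{i+1} = (x_i − d_i)/2. The first 7 digits are (1, 0, 0, 1, 0, 1, 1).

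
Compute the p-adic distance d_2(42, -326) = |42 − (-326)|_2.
d_2(42, -326) = 1/16

Step 1 — x − y = 42 − (-326) = 368. Step 2 — v_2(368) = 4 (factor: 368 = (2^4 · 23); the sign does not affect v_p). Step 3 — |x − y|_2 = 2^{-4} = 1/16.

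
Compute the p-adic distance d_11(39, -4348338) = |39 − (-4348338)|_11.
d_11(39, -4348338) = 1/161051

Step 1 — x − y = 39 − (-4348338) = 4348377. Step 2 — v_11(4348377) = 5 (factor: 4348377 = (11^5 · 27); the sign does not affect v_p). Step 3 — |x − y|_11 = 11^{-5} = 1/161051.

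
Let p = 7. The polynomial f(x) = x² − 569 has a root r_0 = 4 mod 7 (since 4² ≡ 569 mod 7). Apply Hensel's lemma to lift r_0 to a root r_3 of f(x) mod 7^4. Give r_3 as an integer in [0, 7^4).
r_3 = 1292 (mod 2401)

Hensel's recurrence: r_{i+1} = r_i − f(r_i)·(f′(r_i))^{-1} mod 7^{i+2}, with f′(x) = 2x. Iterate:
  r_0 = 4 (mod 7)
  r_1 = 18 (mod 49)
  r_2 = 263 (mod 343)
  r_3 = 1292 (mod 2401)
Final: r_3 = 1292, and one checks f(r_3) ≡ 0 mod 7^4.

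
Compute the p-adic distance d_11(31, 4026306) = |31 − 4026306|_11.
d_11(31, 4026306) = 1/161051

Step 1 — x − y = 31 − 4026306 = -4026275. Step 2 — v_11(-4026275) = 5 (factor: -4026275 = −(11^5 · 25); the sign does not affect v_p). Step 3 — |x − y|_11 = 11^{-5} = 1/161051.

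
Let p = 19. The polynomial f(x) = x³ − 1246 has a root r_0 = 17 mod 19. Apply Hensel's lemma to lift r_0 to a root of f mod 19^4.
r_3 = 88728 (mod 130321)

Hensel: r_{i+1} = r_i − f(r_i)/f′(r_i) mod 19^{i+2}, where f′(x) = 3x². Iterate:
  r_0 = 17 (mod 19)
  r_1 = 283 (mod 361)
  r_2 = 6420 (mod 6859)
  r_3 = 88728 (mod 130321)
Final: r = 88728 with f(r) ≡ 0 mod 19^4.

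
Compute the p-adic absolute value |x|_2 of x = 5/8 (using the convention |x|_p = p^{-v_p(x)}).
|5/8|_2 = 8

Step 1 — compute v_2(x) by factoring powers of 2 out of the numerator and denominator: v_2(5/8) = -3. Step 2 — apply |x|_p = p^{-v_p(x)} = 2^{3} = 8.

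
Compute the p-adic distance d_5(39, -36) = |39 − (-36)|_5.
d_5(39, -36) = 1/25

Step 1 — x − y = 39 − (-36) = 75. Step 2 — v_5(75) = 2 (factor: 75 = (5^2 · 3); the sign does not affect v_p). Step 3 — |x − y|_5 = 5^{-2} = 1/25.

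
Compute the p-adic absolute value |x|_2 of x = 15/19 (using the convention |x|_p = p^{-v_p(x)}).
|15/19|_2 = 1

Step 1 — compute v_2(x) by factoring powers of 2 out of the numerator and denominator: v_2(15/19) = 0. Step 2 — apply |x|_p = p^{-v_p(x)} = 2^{0} = 1.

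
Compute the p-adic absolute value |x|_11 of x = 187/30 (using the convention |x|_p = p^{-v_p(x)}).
|187/30|_11 = 1/11

Step 1 — compute v_11(x) by factoring powers of 11 out of the numerator and denominator: v_11(187/30) = 1. Step 2 — apply |x|_p = p^{-v_p(x)} = 11^{-1} = 1/11.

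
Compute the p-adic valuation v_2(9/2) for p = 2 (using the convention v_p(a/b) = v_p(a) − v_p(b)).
v_2(9/2) = -1

Factor powers of 2 from the numerator and denominator of the reduced fraction: 9 = 2^0 · 9 and 2 = 2^1 · 1. Apply v_p(a/b) = v_p(a) − v_p(b): v_2(9/2) = 0 − 1 = -1.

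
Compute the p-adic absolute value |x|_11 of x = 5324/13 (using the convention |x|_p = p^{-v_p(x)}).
|5324/13|_11 = 1/1331

Step 1 — compute v_11(x) by factoring powers of 11 out of the numerator and denominator: v_11(5324/13) = 3. Step 2 — apply |x|_p = p^{-v_p(x)} = 11^{-3} = 1/1331.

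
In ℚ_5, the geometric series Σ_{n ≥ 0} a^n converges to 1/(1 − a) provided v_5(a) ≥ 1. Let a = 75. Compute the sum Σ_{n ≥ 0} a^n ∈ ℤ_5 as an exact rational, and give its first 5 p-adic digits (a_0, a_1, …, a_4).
Σ a^n = 1/(1 − a) = -1/74;  first 5 digits = (1, 0, 3, 0, 4)

v_5(a) = 2 ≥ 1, so the series converges in ℤ_5 to 1/(1 − a) = 1/(1 − 75) = -1/74. Expand this rational in ℤ_5: compute digits iteratively via d_i = x_i mod 5, x_{i+1} = (x_i − d_i)/5. The first 5 digits are (1, 0, 3, 0, 4).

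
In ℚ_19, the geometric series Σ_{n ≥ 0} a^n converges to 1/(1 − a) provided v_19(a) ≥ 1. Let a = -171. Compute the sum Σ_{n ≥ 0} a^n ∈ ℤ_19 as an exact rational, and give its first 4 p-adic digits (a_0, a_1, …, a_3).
Σ a^n = 1/(1 − a) = 1/172;  first 4 digits = (1, 10, 4, 16)

v_19(a) = 1 ≥ 1, so the series converges in ℤ_19 to 1/(1 − a) = 1/(1 − (-171)) = 1/172. Expand this rational in ℤ_19: compute digits iteratively via d_i = x_i mod 19, x_{i+1} = (x_i − d_i)/19. The first 4 digits are (1, 10, 4, 16).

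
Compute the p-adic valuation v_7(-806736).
v_7(-806736) = 5

v_7(n) is the largest exponent k such that 7^k divides n. Factor out: -806736 = -7^5 · 48. (Sign doesn't affect v_p.) So v_7(-806736) = 5.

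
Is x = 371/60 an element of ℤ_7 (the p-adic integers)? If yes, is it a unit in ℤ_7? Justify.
x ∈ ℤ_7 but not a unit; v_7(x) = 1 > 0

ℤ_7 = {x ∈ ℚ_7 : v_7(x) ≥ 0} and ℤ_7^× = {x ∈ ℤ_7 : v_7(x) = 0}. Here v_7(371/60) = v_7(num) − v_7(den) = 1; compare against these criteria.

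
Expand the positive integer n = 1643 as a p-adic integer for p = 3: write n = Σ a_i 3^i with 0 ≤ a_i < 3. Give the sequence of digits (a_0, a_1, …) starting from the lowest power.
(a_0, a_1, …) = (2, 1, 2, 0, 2, 0, 2)

Repeated division by 3 gives the digits low-to-high: 1643 = 2 + 1·3^1 + 2·3^2 + 2·3^4 + 2·3^6. Digit sequence: (2, 1, 2, 0, 2, 0, 2).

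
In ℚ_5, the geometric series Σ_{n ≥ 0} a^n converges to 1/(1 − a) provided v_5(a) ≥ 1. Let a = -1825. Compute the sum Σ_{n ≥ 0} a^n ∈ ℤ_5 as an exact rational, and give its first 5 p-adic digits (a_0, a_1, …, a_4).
Σ a^n = 1/(1 − a) = 1/1826;  first 5 digits = (1, 0, 2, 0, 1)

v_5(a) = 2 ≥ 1, so the series converges in ℤ_5 to 1/(1 − a) = 1/(1 − (-1825)) = 1/1826. Expand this rational in ℤ_5: compute digits iteratively via d_i = x_i mod 5, x_{i+1} = (x_i − d_i)/5. The first 5 digits are (1, 0, 2, 0, 1).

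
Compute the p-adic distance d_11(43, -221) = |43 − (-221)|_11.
d_11(43, -221) = 1/11

Step 1 — x − y = 43 − (-221) = 264. Step 2 — v_11(264) = 1 (factor: 264 = (11^1 · 24); the sign does not affect v_p). Step 3 — |x − y|_11 = 11^{-1} = 1/11.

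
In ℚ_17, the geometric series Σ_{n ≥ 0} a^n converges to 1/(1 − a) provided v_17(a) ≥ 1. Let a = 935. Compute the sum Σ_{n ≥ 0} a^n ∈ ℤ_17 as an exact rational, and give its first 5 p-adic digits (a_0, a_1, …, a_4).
Σ a^n = 1/(1 − a) = -1/934;  first 5 digits = (1, 4, 2, 4, 6)

v_17(a) = 1 ≥ 1, so the series converges in ℤ_17 to 1/(1 − a) = 1/(1 − 935) = -1/934. Expand this rational in ℤ_17: compute digits iteratively via d_i = x_i mod 17, x_{i+1} = (x_i − d_i)/17. The first 5 digits are (1, 4, 2, 4, 6).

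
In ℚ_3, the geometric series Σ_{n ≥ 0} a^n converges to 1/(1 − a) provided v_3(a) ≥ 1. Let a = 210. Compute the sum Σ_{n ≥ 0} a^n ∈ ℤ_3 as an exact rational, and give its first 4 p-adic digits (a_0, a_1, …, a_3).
Σ a^n = 1/(1 − a) = -1/209;  first 4 digits = (1, 1, 0, 1)

v_3(a) = 1 ≥ 1, so the series converges in ℤ_3 to 1/(1 − a) = 1/(1 − 210) = -1/209. Expand this rational in ℤ_3: compute digits iteratively via d_i = x_i mod 3, x_{i+1} = (x_i − d_i)/3. The first 4 digits are (1, 1, 0, 1).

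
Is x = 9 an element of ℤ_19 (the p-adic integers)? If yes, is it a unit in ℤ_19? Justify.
x ∈ ℤ_19^× (unit); v_19(x) = 0

ℤ_19 = {x ∈ ℚ_19 : v_19(x) ≥ 0} and ℤ_19^× = {x ∈ ℤ_19 : v_19(x) = 0}. Here v_19(9) = v_19(num) − v_19(den) = 0; compare against these criteria.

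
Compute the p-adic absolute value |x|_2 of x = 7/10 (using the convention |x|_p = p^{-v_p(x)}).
|7/10|_2 = 2

Step 1 — compute v_2(x) by factoring powers of 2 out of the numerator and denominator: v_2(7/10) = -1. Step 2 — apply |x|_p = p^{-v_p(x)} = 2^{1} = 2.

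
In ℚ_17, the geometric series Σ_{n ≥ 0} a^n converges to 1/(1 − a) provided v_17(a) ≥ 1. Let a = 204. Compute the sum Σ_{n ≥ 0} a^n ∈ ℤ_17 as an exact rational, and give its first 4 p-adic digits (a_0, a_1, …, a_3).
Σ a^n = 1/(1 − a) = -1/203;  first 4 digits = (1, 12, 8, 2)

v_17(a) = 1 ≥ 1, so the series converges in ℤ_17 to 1/(1 − a) = 1/(1 − 204) = -1/203. Expand this rational in ℤ_17: compute digits iteratively via d_i = x_i mod 17, x_{i+1} = (x_i − d_i)/17. The first 4 digits are (1, 12, 8, 2).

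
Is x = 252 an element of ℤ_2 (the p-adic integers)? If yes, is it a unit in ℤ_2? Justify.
x ∈ ℤ_2 but not a unit; v_2(x) = 2 > 0

ℤ_2 = {x ∈ ℚ_2 : v_2(x) ≥ 0} and ℤ_2^× = {x ∈ ℤ_2 : v_2(x) = 0}. Here v_2(252) = v_2(num) − v_2(den) = 2; compare against these criteria.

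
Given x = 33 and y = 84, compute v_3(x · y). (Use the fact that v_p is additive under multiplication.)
v_3(2772) = 2

v_p(x) = 1 (factor: 33 = 3^1 · 11); v_p(y) = 1 (factor: 84 = 3^1 · 28). Additivity: v_p(xy) = v_p(x) + v_p(y) = 1 + 1 = 2. (Direct check: xy = 2772 = 3^2 · (308).)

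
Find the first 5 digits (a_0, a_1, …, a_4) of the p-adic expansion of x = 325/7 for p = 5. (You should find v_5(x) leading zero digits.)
(a_0, …, a_4) = (0, 0, 4, 1, 4)

v_5(325/7) = 2, so a_0 = ... = a_1 = 0. Factor out: x = 5^2 · u with u = 13/7 a unit in ℤ_5. Expand u iteratively via a_{v+i} = u_i mod 5, u_{i+1} = (u_i − a_{v+i})/5:
  u_0 = 13/7;  a_2 = 4;  u_1 = (u_0 − 4)/5 = -3/7
  u_1 = -3/7;  a_3 = 1;  u_2 = (u_1 − 1)/5 = -2/7
  u_2 = -2/7;  a_4 = 4;  u_3 = (u_2 − 4)/5 = -6/7
Digits: (0, 0, 4, 1, 4).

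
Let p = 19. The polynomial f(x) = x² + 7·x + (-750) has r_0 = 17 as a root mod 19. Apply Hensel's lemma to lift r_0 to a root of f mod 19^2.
r_1 = 131 (mod 361)

Hensel: r_{i+1} = r_i − f(r_i)·(f′(r_i))^{-1} mod 19^{i+2}, f′(x) = 2x + 7. Iterate:
  r_0 = 17 (mod 19)
  r_1 = 131 (mod 361)
Final: r = 131 satisfies f(r) ≡ 0 mod 19^2.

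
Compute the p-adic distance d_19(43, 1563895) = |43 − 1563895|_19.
d_19(43, 1563895) = 1/130321

Step 1 — x − y = 43 − 1563895 = -1563852. Step 2 — v_19(-1563852) = 4 (factor: -1563852 = −(19^4 · 12); the sign does not affect v_p). Step 3 — |x − y|_19 = 19^{-4} = 1/130321.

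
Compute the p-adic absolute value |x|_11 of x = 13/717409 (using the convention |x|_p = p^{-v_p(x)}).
|13/717409|_11 = 14641

Step 1 — compute v_11(x) by factoring powers of 11 out of the numerator and denominator: v_11(13/717409) = -4. Step 2 — apply |x|_p = p^{-v_p(x)} = 11^{4} = 14641.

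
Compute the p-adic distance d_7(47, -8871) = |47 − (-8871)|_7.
d_7(47, -8871) = 1/343

Step 1 — x − y = 47 − (-8871) = 8918. Step 2 — v_7(8918) = 3 (factor: 8918 = (7^3 · 26); the sign does not affect v_p). Step 3 — |x − y|_7 = 7^{-3} = 1/343.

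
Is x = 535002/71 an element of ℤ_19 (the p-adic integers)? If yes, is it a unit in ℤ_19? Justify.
x ∈ ℤ_19 but not a unit; v_19(x) = 3 > 0

ℤ_19 = {x ∈ ℚ_19 : v_19(x) ≥ 0} and ℤ_19^× = {x ∈ ℤ_19 : v_19(x) = 0}. Here v_19(535002/71) = v_19(num) − v_19(den) = 3; compare against these criteria.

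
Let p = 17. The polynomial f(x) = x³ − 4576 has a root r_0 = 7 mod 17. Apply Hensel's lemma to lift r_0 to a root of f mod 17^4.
r_3 = 57246 (mod 83521)

Hensel: r_{i+1} = r_i − f(r_i)/f′(r_i) mod 17^{i+2}, where f′(x) = 3x². Iterate:
  r_0 = 7 (mod 17)
  r_1 = 24 (mod 289)
  r_2 = 3203 (mod 4913)
  r_3 = 57246 (mod 83521)
Final: r = 57246 with f(r) ≡ 0 mod 17^4.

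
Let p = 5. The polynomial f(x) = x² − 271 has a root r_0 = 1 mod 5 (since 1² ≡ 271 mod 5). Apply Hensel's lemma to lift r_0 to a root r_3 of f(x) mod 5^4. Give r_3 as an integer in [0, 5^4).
r_3 = 586 (mod 625)

Hensel's recurrence: r_{i+1} = r_i − f(r_i)·(f′(r_i))^{-1} mod 5^{i+2}, with f′(x) = 2x. Iterate:
  r_0 = 1 (mod 5)
  r_1 = 11 (mod 25)
  r_2 = 86 (mod 125)
  r_3 = 586 (mod 625)
Final: r_3 = 586, and one checks f(r_3) ≡ 0 mod 5^4.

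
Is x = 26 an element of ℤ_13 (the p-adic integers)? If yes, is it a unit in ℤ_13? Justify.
x ∈ ℤ_13 but not a unit; v_13(x) = 1 > 0

ℤ_13 = {x ∈ ℚ_13 : v_13(x) ≥ 0} and ℤ_13^× = {x ∈ ℤ_13 : v_13(x) = 0}. Here v_13(26) = v_13(num) − v_13(den) = 1; compare against these criteria.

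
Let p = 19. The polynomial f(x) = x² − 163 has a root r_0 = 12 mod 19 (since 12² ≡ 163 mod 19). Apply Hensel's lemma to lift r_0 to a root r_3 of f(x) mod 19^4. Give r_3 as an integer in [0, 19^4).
r_3 = 45213 (mod 130321)

Hensel's recurrence: r_{i+1} = r_i − f(r_i)·(f′(r_i))^{-1} mod 19^{i+2}, with f′(x) = 2x. Iterate:
  r_0 = 12 (mod 19)
  r_1 = 88 (mod 361)
  r_2 = 4059 (mod 6859)
  r_3 = 45213 (mod 130321)
Final: r_3 = 45213, and one checks f(r_3) ≡ 0 mod 19^4.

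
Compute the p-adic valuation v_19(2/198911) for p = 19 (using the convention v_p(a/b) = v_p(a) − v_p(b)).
v_19(2/198911) = -3

Factor powers of 19 from the numerator and denominator of the reduced fraction: 2 = 19^0 · 2 and 198911 = 19^3 · 29. Apply v_p(a/b) = v_p(a) − v_p(b): v_19(2/198911) = 0 − 3 = -3.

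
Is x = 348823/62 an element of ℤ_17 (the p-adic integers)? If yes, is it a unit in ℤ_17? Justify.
x ∈ ℤ_17 but not a unit; v_17(x) = 3 > 0

ℤ_17 = {x ∈ ℚ_17 : v_17(x) ≥ 0} and ℤ_17^× = {x ∈ ℤ_17 : v_17(x) = 0}. Here v_17(348823/62) = v_17(num) − v_17(den) = 3; compare against these criteria.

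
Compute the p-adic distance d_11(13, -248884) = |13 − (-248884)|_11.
d_11(13, -248884) = 1/14641

Step 1 — x − y = 13 − (-248884) = 248897. Step 2 — v_11(248897) = 4 (factor: 248897 = (11^4 · 17); the sign does not affect v_p). Step 3 — |x − y|_11 = 11^{-4} = 1/14641.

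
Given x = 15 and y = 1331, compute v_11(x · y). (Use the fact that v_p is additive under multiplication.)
v_11(19965) = 3

v_p(x) = 0 (factor: 15 = 11^0 · 15); v_p(y) = 3 (factor: 1331 = 11^3 · 1). Additivity: v_p(xy) = v_p(x) + v_p(y) = 0 + 3 = 3. (Direct check: xy = 19965 = 11^3 · (15).)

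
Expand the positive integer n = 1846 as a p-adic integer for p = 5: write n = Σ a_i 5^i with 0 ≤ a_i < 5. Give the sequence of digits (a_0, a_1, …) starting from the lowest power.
(a_0, a_1, …) = (1, 4, 3, 4, 2)

Repeated division by 5 gives the digits low-to-high: 1846 = 1 + 4·5^1 + 3·5^2 + 4·5^3 + 2·5^4. Digit sequence: (1, 4, 3, 4, 2).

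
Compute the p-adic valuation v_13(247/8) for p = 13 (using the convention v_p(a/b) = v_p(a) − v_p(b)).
v_13(247/8) = 1

Factor powers of 13 from the numerator and denominator of the reduced fraction: 247 = 13^1 · 19 and 8 = 13^0 · 8. Apply v_p(a/b) = v_p(a) − v_p(b): v_13(247/8) = 1 − 0 = 1.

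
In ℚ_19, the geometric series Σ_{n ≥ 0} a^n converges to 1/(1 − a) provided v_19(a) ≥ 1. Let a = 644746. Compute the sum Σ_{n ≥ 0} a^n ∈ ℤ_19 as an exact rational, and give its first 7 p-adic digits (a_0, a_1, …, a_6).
Σ a^n = 1/(1 − a) = -1/644745;  first 7 digits = (1, 0, 0, 18, 4, 0, 1)

v_19(a) = 3 ≥ 1, so the series converges in ℤ_19 to 1/(1 − a) = 1/(1 − 644746) = -1/644745. Expand this rational in ℤ_19: compute digits iteratively via d_i = x_i mod 19, x_{i+1} = (x_i − d_i)/19. The first 7 digits are (1, 0, 0, 18, 4, 0, 1).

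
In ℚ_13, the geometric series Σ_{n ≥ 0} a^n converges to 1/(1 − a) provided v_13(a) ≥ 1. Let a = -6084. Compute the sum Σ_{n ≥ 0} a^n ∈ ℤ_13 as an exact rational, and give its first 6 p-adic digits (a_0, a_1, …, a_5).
Σ a^n = 1/(1 − a) = 1/6085;  first 6 digits = (1, 0, 3, 10, 8, 8)

v_13(a) = 2 ≥ 1, so the series converges in ℤ_13 to 1/(1 − a) = 1/(1 − (-6084)) = 1/6085. Expand this rational in ℤ_13: compute digits iteratively via d_i = x_i mod 13, x_{i+1} = (x_i − d_i)/13. The first 6 digits are (1, 0, 3, 10, 8, 8).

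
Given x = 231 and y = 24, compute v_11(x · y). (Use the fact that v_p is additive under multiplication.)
v_11(5544) = 1

v_p(x) = 1 (factor: 231 = 11^1 · 21); v_p(y) = 0 (factor: 24 = 11^0 · 24). Additivity: v_p(xy) = v_p(x) + v_p(y) = 1 + 0 = 1. (Direct check: xy = 5544 = 11^1 · (504).)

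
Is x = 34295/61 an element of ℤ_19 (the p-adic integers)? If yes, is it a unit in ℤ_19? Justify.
x ∈ ℤ_19 but not a unit; v_19(x) = 3 > 0

ℤ_19 = {x ∈ ℚ_19 : v_19(x) ≥ 0} and ℤ_19^× = {x ∈ ℤ_19 : v_19(x) = 0}. Here v_19(34295/61) = v_19(num) − v_19(den) = 3; compare against these criteria.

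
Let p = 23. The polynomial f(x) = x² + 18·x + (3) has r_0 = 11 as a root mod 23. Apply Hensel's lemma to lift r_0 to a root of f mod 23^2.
r_1 = 241 (mod 529)

Hensel: r_{i+1} = r_i − f(r_i)·(f′(r_i))^{-1} mod 23^{i+2}, f′(x) = 2x + 18. Iterate:
  r_0 = 11 (mod 23)
  r_1 = 241 (mod 529)
Final: r = 241 satisfies f(r) ≡ 0 mod 23^2.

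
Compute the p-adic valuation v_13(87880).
v_13(87880) = 3

v_13(n) is the largest exponent k such that 13^k divides n. Factor out: 87880 = 13^3 · 40. (Sign doesn't affect v_p.) So v_13(87880) = 3.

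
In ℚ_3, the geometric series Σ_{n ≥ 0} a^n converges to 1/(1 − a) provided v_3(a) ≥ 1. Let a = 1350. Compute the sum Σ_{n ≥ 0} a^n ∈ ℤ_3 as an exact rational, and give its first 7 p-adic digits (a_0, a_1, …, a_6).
Σ a^n = 1/(1 − a) = -1/1349;  first 7 digits = (1, 0, 0, 2, 1, 2, 2)

v_3(a) = 3 ≥ 1, so the series converges in ℤ_3 to 1/(1 − a) = 1/(1 − 1350) = -1/1349. Expand this rational in ℤ_3: compute digits iteratively via d_i = x_i mod 3, x_{i+1} = (x_i − d_i)/3. The first 7 digits are (1, 0, 0, 2, 1, 2, 2).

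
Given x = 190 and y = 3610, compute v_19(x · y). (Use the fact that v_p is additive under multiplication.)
v_19(685900) = 3

v_p(x) = 1 (factor: 190 = 19^1 · 10); v_p(y) = 2 (factor: 3610 = 19^2 · 10). Additivity: v_p(xy) = v_p(x) + v_p(y) = 1 + 2 = 3. (Direct check: xy = 685900 = 19^3 · (100).)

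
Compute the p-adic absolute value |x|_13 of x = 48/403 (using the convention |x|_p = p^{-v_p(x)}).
|48/403|_13 = 13

Step 1 — compute v_13(x) by factoring powers of 13 out of the numerator and denominator: v_13(48/403) = -1. Step 2 — apply |x|_p = p^{-v_p(x)} = 13^{1} = 13.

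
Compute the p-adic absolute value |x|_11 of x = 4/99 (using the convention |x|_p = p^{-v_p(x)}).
|4/99|_11 = 11

Step 1 — compute v_11(x) by factoring powers of 11 out of the numerator and denominator: v_11(4/99) = -1. Step 2 — apply |x|_p = p^{-v_p(x)} = 11^{1} = 11.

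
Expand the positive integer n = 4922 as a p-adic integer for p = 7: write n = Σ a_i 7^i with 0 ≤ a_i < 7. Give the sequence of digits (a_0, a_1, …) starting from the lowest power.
(a_0, a_1, …) = (1, 3, 2, 0, 2)

Repeated division by 7 gives the digits low-to-high: 4922 = 1 + 3·7^1 + 2·7^2 + 2·7^4. Digit sequence: (1, 3, 2, 0, 2).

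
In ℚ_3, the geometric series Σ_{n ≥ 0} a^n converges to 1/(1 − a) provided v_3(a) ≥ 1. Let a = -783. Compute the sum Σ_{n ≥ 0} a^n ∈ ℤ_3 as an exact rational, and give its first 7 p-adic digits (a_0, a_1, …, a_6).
Σ a^n = 1/(1 − a) = 1/784;  first 7 digits = (1, 0, 0, 1, 2, 2, 2)

v_3(a) = 3 ≥ 1, so the series converges in ℤ_3 to 1/(1 − a) = 1/(1 − (-783)) = 1/784. Expand this rational in ℤ_3: compute digits iteratively via d_i = x_i mod 3, x_{i+1} = (x_i − d_i)/3. The first 7 digits are (1, 0, 0, 1, 2, 2, 2).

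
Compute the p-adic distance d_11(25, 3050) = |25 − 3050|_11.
d_11(25, 3050) = 1/121

Step 1 — x − y = 25 − 3050 = -3025. Step 2 — v_11(-3025) = 2 (factor: -3025 = −(11^2 · 25); the sign does not affect v_p). Step 3 — |x − y|_11 = 11^{-2} = 1/121.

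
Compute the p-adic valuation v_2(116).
v_2(116) = 2

v_2(n) is the largest exponent k such that 2^k divides n. Factor out: 116 = 2^2 · 29. (Sign doesn't affect v_p.) So v_2(116) = 2.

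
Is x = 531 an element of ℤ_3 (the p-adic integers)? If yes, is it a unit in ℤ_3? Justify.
x ∈ ℤ_3 but not a unit; v_3(x) = 2 > 0

ℤ_3 = {x ∈ ℚ_3 : v_3(x) ≥ 0} and ℤ_3^× = {x ∈ ℤ_3 : v_3(x) = 0}. Here v_3(531) = v_3(num) − v_3(den) = 2; compare against these criteria.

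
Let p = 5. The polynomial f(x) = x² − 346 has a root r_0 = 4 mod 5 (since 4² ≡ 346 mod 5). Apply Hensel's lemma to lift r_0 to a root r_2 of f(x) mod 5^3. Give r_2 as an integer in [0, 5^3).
r_2 = 64 (mod 125)

Hensel's recurrence: r_{i+1} = r_i − f(r_i)·(f′(r_i))^{-1} mod 5^{i+2}, with f′(x) = 2x. Iterate:
  r_0 = 4 (mod 5)
  r_1 = 14 (mod 25)
  r_2 = 64 (mod 125)
Final: r_2 = 64, and one checks f(r_2) ≡ 0 mod 5^3.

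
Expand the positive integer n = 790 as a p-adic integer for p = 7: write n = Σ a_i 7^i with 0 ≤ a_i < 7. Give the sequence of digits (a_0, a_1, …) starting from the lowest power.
(a_0, a_1, …) = (6, 0, 2, 2)

Repeated division by 7 gives the digits low-to-high: 790 = 6 + 2·7^2 + 2·7^3. Digit sequence: (6, 0, 2, 2).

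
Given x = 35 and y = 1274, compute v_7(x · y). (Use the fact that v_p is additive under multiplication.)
v_7(44590) = 3

v_p(x) = 1 (factor: 35 = 7^1 · 5); v_p(y) = 2 (factor: 1274 = 7^2 · 26). Additivity: v_p(xy) = v_p(x) + v_p(y) = 1 + 2 = 3. (Direct check: xy = 44590 = 7^3 · (130).)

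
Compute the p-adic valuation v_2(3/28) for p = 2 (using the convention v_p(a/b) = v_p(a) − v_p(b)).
v_2(3/28) = -2

Factor powers of 2 from the numerator and denominator of the reduced fraction: 3 = 2^0 · 3 and 28 = 2^2 · 7. Apply v_p(a/b) = v_p(a) − v_p(b): v_2(3/28) = 0 − 2 = -2.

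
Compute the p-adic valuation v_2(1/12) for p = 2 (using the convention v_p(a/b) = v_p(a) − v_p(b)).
v_2(1/12) = -2

Factor powers of 2 from the numerator and denominator of the reduced fraction: 1 = 2^0 · 1 and 12 = 2^2 · 3. Apply v_p(a/b) = v_p(a) − v_p(b): v_2(1/12) = 0 − 2 = -2.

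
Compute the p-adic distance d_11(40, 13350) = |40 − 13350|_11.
d_11(40, 13350) = 1/1331

Step 1 — x − y = 40 − 13350 = -13310. Step 2 — v_11(-13310) = 3 (factor: -13310 = −(11^3 · 10); the sign does not affect v_p). Step 3 — |x − y|_11 = 11^{-3} = 1/1331.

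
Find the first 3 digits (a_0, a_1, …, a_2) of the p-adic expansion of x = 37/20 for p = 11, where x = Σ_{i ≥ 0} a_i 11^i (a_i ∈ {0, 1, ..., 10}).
(a_0, …, a_2) = (9, 1, 7)

v_11(37/20) = 0 (numerator and denominator both coprime to 11), so x ∈ ℤ_11^×. Compute digits iteratively via a_i = x_i mod 11, x_{i+1} = (x_i − a_i)/11, with x_0 = x:
  x_0 = 37/20;  a_0 = 9;  x_1 = (x_0 − 9)/11 = -13/20
  x_1 = -13/20;  a_1 = 1;  x_2 = (x_1 − 1)/11 = -3/20
  x_2 = -3/20;  a_2 = 7;  x_3 = (x_2 − 7)/11 = -13/20
Digits: (9, 1, 7).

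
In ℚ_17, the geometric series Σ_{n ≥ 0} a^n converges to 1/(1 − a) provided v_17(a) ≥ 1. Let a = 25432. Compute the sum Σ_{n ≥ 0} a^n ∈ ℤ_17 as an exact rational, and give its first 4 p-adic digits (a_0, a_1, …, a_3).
Σ a^n = 1/(1 − a) = -1/25431;  first 4 digits = (1, 0, 3, 5)

v_17(a) = 2 ≥ 1, so the series converges in ℤ_17 to 1/(1 − a) = 1/(1 − 25432) = -1/25431. Expand this rational in ℤ_17: compute digits iteratively via d_i = x_i mod 17, x_{i+1} = (x_i − d_i)/17. The first 4 digits are (1, 0, 3, 5).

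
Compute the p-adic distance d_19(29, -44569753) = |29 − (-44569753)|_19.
d_19(29, -44569753) = 1/2476099

Step 1 — x − y = 29 − (-44569753) = 44569782. Step 2 — v_19(44569782) = 5 (factor: 44569782 = (19^5 · 18); the sign does not affect v_p). Step 3 — |x − y|_19 = 19^{-5} = 1/2476099.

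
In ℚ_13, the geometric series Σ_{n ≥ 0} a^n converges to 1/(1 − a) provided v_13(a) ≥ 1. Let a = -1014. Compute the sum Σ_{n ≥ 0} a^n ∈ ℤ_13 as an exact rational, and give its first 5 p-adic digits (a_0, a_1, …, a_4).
Σ a^n = 1/(1 − a) = 1/1015;  first 5 digits = (1, 0, 7, 12, 9)

v_13(a) = 2 ≥ 1, so the series converges in ℤ_13 to 1/(1 − a) = 1/(1 − (-1014)) = 1/1015. Expand this rational in ℤ_13: compute digits iteratively via d_i = x_i mod 13, x_{i+1} = (x_i − d_i)/13. The first 5 digits are (1, 0, 7, 12, 9).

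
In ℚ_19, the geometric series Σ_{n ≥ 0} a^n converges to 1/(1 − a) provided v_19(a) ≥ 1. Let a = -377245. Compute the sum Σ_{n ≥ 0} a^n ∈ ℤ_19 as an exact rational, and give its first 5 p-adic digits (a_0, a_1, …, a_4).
Σ a^n = 1/(1 − a) = 1/377246;  first 5 digits = (1, 0, 0, 2, 16)

v_19(a) = 3 ≥ 1, so the series converges in ℤ_19 to 1/(1 − a) = 1/(1 − (-377245)) = 1/377246. Expand this rational in ℤ_19: compute digits iteratively via d_i = x_i mod 19, x_{i+1} = (x_i − d_i)/19. The first 5 digits are (1, 0, 0, 2, 16).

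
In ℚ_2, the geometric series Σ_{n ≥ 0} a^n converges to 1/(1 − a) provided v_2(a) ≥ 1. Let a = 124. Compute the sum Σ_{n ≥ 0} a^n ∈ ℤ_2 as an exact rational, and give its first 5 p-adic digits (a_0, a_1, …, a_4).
Σ a^n = 1/(1 − a) = -1/123;  first 5 digits = (1, 0, 1, 1, 0)

v_2(a) = 2 ≥ 1, so the series converges in ℤ_2 to 1/(1 − a) = 1/(1 − 124) = -1/123. Expand this rational in ℤ_2: compute digits iteratively via d_i = x_i mod 2, x_{i+1} = (x_i − d_i)/2. The first 5 digits are (1, 0, 1, 1, 0).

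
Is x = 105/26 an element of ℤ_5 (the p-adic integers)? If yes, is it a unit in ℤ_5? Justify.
x ∈ ℤ_5 but not a unit; v_5(x) = 1 > 0

ℤ_5 = {x ∈ ℚ_5 : v_5(x) ≥ 0} and ℤ_5^× = {x ∈ ℤ_5 : v_5(x) = 0}. Here v_5(105/26) = v_5(num) − v_5(den) = 1; compare against these criteria.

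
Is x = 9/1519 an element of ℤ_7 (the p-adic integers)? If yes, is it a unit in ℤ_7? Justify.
x ∉ ℤ_7 (v_7(x) = -2 < 0)

ℤ_7 = {x ∈ ℚ_7 : v_7(x) ≥ 0} and ℤ_7^× = {x ∈ ℤ_7 : v_7(x) = 0}. Here v_7(9/1519) = v_7(num) − v_7(den) = -2; compare against these criteria.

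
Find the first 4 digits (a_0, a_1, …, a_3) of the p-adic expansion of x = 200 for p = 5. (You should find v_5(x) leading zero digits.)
(a_0, …, a_3) = (0, 0, 3, 1)

v_5(200) = 2, so a_0 = ... = a_1 = 0. Factor out: x = 5^2 · u with u = 8 a unit in ℤ_5. Expand u iteratively via a_{v+i} = u_i mod 5, u_{i+1} = (u_i − a_{v+i})/5:
  u_0 = 8;  a_2 = 3;  u_1 = (u_0 − 3)/5 = 1
  u_1 = 1;  a_3 = 1;  u_2 = (u_1 − 1)/5 = 0
Digits: (0, 0, 3, 1).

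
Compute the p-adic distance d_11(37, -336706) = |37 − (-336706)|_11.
d_11(37, -336706) = 1/14641

Step 1 — x − y = 37 − (-336706) = 336743. Step 2 — v_11(336743) = 4 (factor: 336743 = (11^4 · 23); the sign does not affect v_p). Step 3 — |x − y|_11 = 11^{-4} = 1/14641.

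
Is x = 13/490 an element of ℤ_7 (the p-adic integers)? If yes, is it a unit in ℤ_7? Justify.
x ∉ ℤ_7 (v_7(x) = -2 < 0)

ℤ_7 = {x ∈ ℚ_7 : v_7(x) ≥ 0} and ℤ_7^× = {x ∈ ℤ_7 : v_7(x) = 0}. Here v_7(13/490) = v_7(num) − v_7(den) = -2; compare against these criteria.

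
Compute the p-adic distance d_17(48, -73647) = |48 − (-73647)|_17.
d_17(48, -73647) = 1/4913

Step 1 — x − y = 48 − (-73647) = 73695. Step 2 — v_17(73695) = 3 (factor: 73695 = (17^3 · 15); the sign does not affect v_p). Step 3 — |x − y|_17 = 17^{-3} = 1/4913.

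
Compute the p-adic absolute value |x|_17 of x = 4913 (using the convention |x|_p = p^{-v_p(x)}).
|4913|_17 = 1/4913

Step 1 — compute v_17(x) by factoring powers of 17 out of the numerator and denominator: v_17(4913) = 3. Step 2 — apply |x|_p = p^{-v_p(x)} = 17^{-3} = 1/4913.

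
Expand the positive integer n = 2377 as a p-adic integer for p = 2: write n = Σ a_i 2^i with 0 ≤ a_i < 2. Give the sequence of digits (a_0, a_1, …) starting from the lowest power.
(a_0, a_1, …) = (1, 0, 0, 1, 0, 0, 1, 0, 1, 0, 0, 1)

Repeated division by 2 gives the digits low-to-high: 2377 = 1 + 1·2^3 + 1·2^6 + 1·2^8 + 1·2^11. Digit sequence: (1, 0, 0, 1, 0, 0, 1, 0, 1, 0, 0, 1).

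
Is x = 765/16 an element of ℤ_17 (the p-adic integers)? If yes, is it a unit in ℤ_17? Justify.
x ∈ ℤ_17 but not a unit; v_17(x) = 1 > 0

ℤ_17 = {x ∈ ℚ_17 : v_17(x) ≥ 0} and ℤ_17^× = {x ∈ ℤ_17 : v_17(x) = 0}. Here v_17(765/16) = v_17(num) − v_17(den) = 1; compare against these criteria.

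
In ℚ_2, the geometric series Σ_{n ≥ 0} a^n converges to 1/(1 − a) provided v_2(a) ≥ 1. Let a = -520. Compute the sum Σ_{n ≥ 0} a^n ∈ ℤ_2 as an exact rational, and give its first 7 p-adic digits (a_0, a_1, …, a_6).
Σ a^n = 1/(1 − a) = 1/521;  first 7 digits = (1, 0, 0, 1, 1, 1, 0)

v_2(a) = 3 ≥ 1, so the series converges in ℤ_2 to 1/(1 − a) = 1/(1 − (-520)) = 1/521. Expand this rational in ℤ_2: compute digits iteratively via d_i = x_i mod 2, x_{i+1} = (x_i − d_i)/2. The first 7 digits are (1, 0, 0, 1, 1, 1, 0).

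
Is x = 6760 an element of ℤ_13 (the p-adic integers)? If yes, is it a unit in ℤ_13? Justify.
x ∈ ℤ_13 but not a unit; v_13(x) = 2 > 0

ℤ_13 = {x ∈ ℚ_13 : v_13(x) ≥ 0} and ℤ_13^× = {x ∈ ℤ_13 : v_13(x) = 0}. Here v_13(6760) = v_13(num) − v_13(den) = 2; compare against these criteria.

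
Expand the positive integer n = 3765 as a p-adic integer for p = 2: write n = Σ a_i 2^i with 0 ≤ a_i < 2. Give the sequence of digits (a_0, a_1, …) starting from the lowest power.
(a_0, a_1, …) = (1, 0, 1, 0, 1, 1, 0, 1, 0, 1, 1, 1)

Repeated division by 2 gives the digits low-to-high: 3765 = 1 + 1·2^2 + 1·2^4 + 1·2^5 + 1·2^7 + 1·2^9 + 1·2^10 + 1·2^11. Digit sequence: (1, 0, 1, 0, 1, 1, 0, 1, 0, 1, 1, 1).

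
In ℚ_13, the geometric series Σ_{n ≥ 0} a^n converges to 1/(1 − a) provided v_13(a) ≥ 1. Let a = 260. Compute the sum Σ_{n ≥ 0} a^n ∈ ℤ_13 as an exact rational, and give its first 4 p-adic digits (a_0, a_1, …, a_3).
Σ a^n = 1/(1 − a) = -1/259;  first 4 digits = (1, 7, 11, 9)

v_13(a) = 1 ≥ 1, so the series converges in ℤ_13 to 1/(1 − a) = 1/(1 − 260) = -1/259. Expand this rational in ℤ_13: compute digits iteratively via d_i = x_i mod 13, x_{i+1} = (x_i − d_i)/13. The first 4 digits are (1, 7, 11, 9).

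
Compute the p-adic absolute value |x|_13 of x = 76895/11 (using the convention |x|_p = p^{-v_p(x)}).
|76895/11|_13 = 1/2197

Step 1 — compute v_13(x) by factoring powers of 13 out of the numerator and denominator: v_13(76895/11) = 3. Step 2 — apply |x|_p = p^{-v_p(x)} = 13^{-3} = 1/2197.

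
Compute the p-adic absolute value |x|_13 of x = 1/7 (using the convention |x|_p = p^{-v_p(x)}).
|1/7|_13 = 1

Step 1 — compute v_13(x) by factoring powers of 13 out of the numerator and denominator: v_13(1/7) = 0. Step 2 — apply |x|_p = p^{-v_p(x)} = 13^{0} = 1.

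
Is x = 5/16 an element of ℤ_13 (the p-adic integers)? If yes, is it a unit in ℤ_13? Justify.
x ∈ ℤ_13^× (unit); v_13(x) = 0

ℤ_13 = {x ∈ ℚ_13 : v_13(x) ≥ 0} and ℤ_13^× = {x ∈ ℤ_13 : v_13(x) = 0}. Here v_13(5/16) = v_13(num) − v_13(den) = 0; compare against these criteria.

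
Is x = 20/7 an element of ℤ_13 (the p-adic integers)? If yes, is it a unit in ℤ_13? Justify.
x ∈ ℤ_13^× (unit); v_13(x) = 0

ℤ_13 = {x ∈ ℚ_13 : v_13(x) ≥ 0} and ℤ_13^× = {x ∈ ℤ_13 : v_13(x) = 0}. Here v_13(20/7) = v_13(num) − v_13(den) = 0; compare against these criteria.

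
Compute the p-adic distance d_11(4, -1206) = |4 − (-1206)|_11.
d_11(4, -1206) = 1/121

Step 1 — x − y = 4 − (-1206) = 1210. Step 2 — v_11(1210) = 2 (factor: 1210 = (11^2 · 10); the sign does not affect v_p). Step 3 — |x − y|_11 = 11^{-2} = 1/121.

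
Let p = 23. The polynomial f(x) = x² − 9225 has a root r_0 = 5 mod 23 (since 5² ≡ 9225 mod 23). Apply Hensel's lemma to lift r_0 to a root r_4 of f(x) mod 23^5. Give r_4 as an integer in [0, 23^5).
r_4 = 5695610 (mod 6436343)

Hensel's recurrence: r_{i+1} = r_i − f(r_i)·(f′(r_i))^{-1} mod 23^{i+2}, with f′(x) = 2x. Iterate:
  r_0 = 5 (mod 23)
  r_1 = 396 (mod 529)
  r_2 = 1454 (mod 12167)
  r_3 = 98790 (mod 279841)
  r_4 = 5695610 (mod 6436343)
Final: r_4 = 5695610, and one checks f(r_4) ≡ 0 mod 23^5.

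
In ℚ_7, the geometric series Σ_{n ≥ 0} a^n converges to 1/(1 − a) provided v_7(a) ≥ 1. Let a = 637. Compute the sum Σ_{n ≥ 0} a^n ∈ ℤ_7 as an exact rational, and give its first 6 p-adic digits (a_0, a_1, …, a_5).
Σ a^n = 1/(1 − a) = -1/636;  first 6 digits = (1, 0, 6, 1, 1, 3)

v_7(a) = 2 ≥ 1, so the series converges in ℤ_7 to 1/(1 − a) = 1/(1 − 637) = -1/636. Expand this rational in ℤ_7: compute digits iteratively via d_i = x_i mod 7, x_{i+1} = (x_i − d_i)/7. The first 6 digits are (1, 0, 6, 1, 1, 3).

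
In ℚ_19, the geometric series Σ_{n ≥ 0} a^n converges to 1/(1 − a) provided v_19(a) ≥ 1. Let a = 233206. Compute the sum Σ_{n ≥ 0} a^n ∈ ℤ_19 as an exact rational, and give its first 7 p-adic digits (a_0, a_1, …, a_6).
Σ a^n = 1/(1 − a) = -1/233205;  first 7 digits = (1, 0, 0, 15, 1, 0, 16)

v_19(a) = 3 ≥ 1, so the series converges in ℤ_19 to 1/(1 − a) = 1/(1 − 233206) = -1/233205. Expand this rational in ℤ_19: compute digits iteratively via d_i = x_i mod 19, x_{i+1} = (x_i − d_i)/19. The first 7 digits are (1, 0, 0, 15, 1, 0, 16).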